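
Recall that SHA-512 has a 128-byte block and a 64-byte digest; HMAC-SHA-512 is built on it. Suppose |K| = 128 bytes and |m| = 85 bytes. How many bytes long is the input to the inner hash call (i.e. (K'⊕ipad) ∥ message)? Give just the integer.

213

Key is 128 ≤ 128 bytes, zero-padded: |K'| = 128.
Inner input = (K'⊕ipad) ∥ m → 128 + 85 = 213 bytes.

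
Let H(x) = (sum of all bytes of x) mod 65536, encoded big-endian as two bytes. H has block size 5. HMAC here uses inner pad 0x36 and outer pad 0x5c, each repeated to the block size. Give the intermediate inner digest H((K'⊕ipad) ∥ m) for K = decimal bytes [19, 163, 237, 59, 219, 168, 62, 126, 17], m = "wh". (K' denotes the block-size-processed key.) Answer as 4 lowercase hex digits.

01cb

Key decimal bytes [19, 163, 237, 59, 219, 168, 62, 126, 17] = 13 a3 ed 3b db a8 3e 7e 11 is 9 bytes > B = 5, so hash it first: H(key) = 04 2e, then zero-pad to 5 bytes: K' = 04 2e 00 00 00.
K' ⊕ ipad = 32 18 36 36 36.
Inner input = 32 18 36 36 36 ∥ 77 68.
Inner hash: sum = 50+24+54+54+54+119+104 = 459 → 01 cb.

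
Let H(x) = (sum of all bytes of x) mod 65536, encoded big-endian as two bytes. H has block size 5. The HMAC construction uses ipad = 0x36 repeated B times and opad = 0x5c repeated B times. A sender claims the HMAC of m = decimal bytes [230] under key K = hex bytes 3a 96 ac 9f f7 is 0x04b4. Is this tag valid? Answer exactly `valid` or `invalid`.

Key hex bytes 3a 96 ac 9f f7 is exactly B = 5 bytes: K' = 3a 96 ac 9f f7.
K' ⊕ ipad = 0c a0 9a a9 c1; K' ⊕ opad = 66 ca f0 c3 ab.
Inner hash: sum = 12+160+154+169+193+230 = 918 → 03 96.
Outer hash (recomputed tag): sum = 102+202+240+195+171+3+150 = 1063 → 04 27.
Recomputed tag = 0427; claimed = 04b4 → mismatch.

invalid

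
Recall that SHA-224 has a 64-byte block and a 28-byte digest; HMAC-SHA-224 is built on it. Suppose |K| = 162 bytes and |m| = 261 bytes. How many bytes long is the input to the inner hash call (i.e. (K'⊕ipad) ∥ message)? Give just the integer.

Key is 162 > 64 bytes, so it is hashed to 28 bytes then zero-padded to 64: |K'| = 64.
Inner input = (K'⊕ipad) ∥ m → 64 + 261 = 325 bytes.

325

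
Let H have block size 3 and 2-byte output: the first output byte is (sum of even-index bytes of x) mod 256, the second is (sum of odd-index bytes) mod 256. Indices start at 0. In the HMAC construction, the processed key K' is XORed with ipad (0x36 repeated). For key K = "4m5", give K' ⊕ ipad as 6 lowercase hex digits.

025b03

Key "4m5" = 34 6d 35 is exactly B = 3 bytes: K' = 34 6d 35.
XOR each byte with 0x36: 34⊕36=02, 6d⊕36=5b, 35⊕36=03.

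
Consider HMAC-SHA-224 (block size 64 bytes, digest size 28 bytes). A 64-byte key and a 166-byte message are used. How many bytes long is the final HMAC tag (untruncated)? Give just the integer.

The tag is one SHA-224 digest: 28 bytes.

28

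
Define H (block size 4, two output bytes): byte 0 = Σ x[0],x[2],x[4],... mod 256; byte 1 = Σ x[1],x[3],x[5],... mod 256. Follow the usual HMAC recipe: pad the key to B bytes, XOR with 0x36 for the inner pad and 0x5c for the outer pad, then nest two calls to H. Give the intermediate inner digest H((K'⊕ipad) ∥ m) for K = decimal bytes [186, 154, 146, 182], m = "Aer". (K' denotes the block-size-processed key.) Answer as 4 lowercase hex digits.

Key decimal bytes [186, 154, 146, 182] = ba 9a 92 b6 is exactly B = 4 bytes: K' = ba 9a 92 b6.
K' ⊕ ipad = 8c ac a4 80.
Inner input = 8c ac a4 80 ∥ 41 65 72.
Inner hash: even-index sum = 483 mod 256 = 227; odd-index sum = 401 mod 256 = 145 → e3 91.

e391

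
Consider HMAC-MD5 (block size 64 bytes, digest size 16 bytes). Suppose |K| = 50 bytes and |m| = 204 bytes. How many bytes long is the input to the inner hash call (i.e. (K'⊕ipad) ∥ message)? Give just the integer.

268

Key is 50 ≤ 64 bytes, zero-padded: |K'| = 64.
Inner input = (K'⊕ipad) ∥ m → 64 + 204 = 268 bytes.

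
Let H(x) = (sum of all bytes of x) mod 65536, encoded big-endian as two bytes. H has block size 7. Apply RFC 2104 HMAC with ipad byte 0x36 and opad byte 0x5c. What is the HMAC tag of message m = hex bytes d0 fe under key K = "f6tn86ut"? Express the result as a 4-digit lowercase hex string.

03a9

Key "f6tn86ut" = 66 36 74 6e 38 36 75 74 is 8 bytes > B = 7, so hash it first: H(key) = 02 d5, then zero-pad to 7 bytes: K' = 02 d5 00 00 00 00 00.
K' ⊕ ipad = 34 e3 36 36 36 36 36.  K' ⊕ opad = 5e 89 5c 5c 5c 5c 5c.
Inner input = (K'⊕ipad) ∥ m = 34 e3 36 36 36 36 36 ∥ d0 fe.
Inner hash: sum = 52+227+54+54+54+54+54+208+254 = 1011 → 03 f3.
Outer input = (K'⊕opad) ∥ inner = 5e 89 5c 5c 5c 5c 5c ∥ 03 f3.
Outer hash (tag): sum = 94+137+92+92+92+92+92+3+243 = 937 → 03 a9.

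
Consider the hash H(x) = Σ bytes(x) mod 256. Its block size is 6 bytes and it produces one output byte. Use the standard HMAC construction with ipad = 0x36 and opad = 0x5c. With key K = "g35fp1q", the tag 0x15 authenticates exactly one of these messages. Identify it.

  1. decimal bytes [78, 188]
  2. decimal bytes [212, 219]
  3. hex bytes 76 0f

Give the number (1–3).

Key "g35fp1q" = 67 33 35 66 70 31 71 is 7 bytes > B = 6, so hash it first: H(key) = 47, then zero-pad to 6 bytes: K' = 47 00 00 00 00 00.
K' ⊕ ipad = 71 36 36 36 36 36; K' ⊕ opad = 1b 5c 5c 5c 5c 5c.
m1: inner = H(71 36 36 36 36 36 4e bc) = 89; tag = H(1b 5c 5c 5c 5c 5c 89) = 70
m2: inner = H(71 36 36 36 36 36 d4 db) = 2e; tag = H(1b 5c 5c 5c 5c 5c 2e) = 15 ← matches
m3: inner = H(71 36 36 36 36 36 76 0f) = 04; tag = H(1b 5c 5c 5c 5c 5c 04) = eb

2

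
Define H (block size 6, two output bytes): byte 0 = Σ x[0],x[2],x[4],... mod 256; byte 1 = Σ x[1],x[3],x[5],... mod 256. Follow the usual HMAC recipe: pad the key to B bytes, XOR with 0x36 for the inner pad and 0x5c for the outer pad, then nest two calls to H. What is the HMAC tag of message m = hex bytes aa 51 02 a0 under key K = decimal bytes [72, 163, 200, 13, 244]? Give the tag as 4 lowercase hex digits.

3aa3

Key decimal bytes [72, 163, 200, 13, 244] = 48 a3 c8 0d f4 is 5 bytes ≤ B = 6; zero-pad to 6 bytes: K' = 48 a3 c8 0d f4 00.
K' ⊕ ipad = 7e 95 fe 3b c2 36.  K' ⊕ opad = 14 ff 94 51 a8 5c.
Inner input = (K'⊕ipad) ∥ m = 7e 95 fe 3b c2 36 ∥ aa 51 02 a0.
Inner hash: even-index sum = 746 mod 256 = 234; odd-index sum = 503 mod 256 = 247 → ea f7.
Outer input = (K'⊕opad) ∥ inner = 14 ff 94 51 a8 5c ∥ ea f7.
Outer hash (tag): even-index sum = 570 mod 256 = 58; odd-index sum = 675 mod 256 = 163 → 3a a3.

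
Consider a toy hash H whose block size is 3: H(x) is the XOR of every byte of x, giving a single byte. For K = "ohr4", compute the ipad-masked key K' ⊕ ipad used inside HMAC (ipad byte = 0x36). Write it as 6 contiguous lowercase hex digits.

773636

Key "ohr4" = 6f 68 72 34 is 4 bytes > B = 3, so hash it first: H(key) = 41, then zero-pad to 3 bytes: K' = 41 00 00.
XOR each byte with 0x36: 41⊕36=77, 00⊕36=36, 00⊕36=36.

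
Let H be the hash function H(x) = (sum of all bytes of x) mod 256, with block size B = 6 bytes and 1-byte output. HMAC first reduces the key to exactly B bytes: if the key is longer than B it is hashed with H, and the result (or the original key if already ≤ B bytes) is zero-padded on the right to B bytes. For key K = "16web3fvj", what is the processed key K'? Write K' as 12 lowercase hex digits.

1e0000000000

|K| = 9 > B = 6, so first hash the key.
H(K): sum = 49+54+119+101+98+51+102+118+106 = 798; mod 256 = 30 → 1e.
Zero-pad H(K) = 1e to 6 bytes: K' = 1e 00 00 00 00 00.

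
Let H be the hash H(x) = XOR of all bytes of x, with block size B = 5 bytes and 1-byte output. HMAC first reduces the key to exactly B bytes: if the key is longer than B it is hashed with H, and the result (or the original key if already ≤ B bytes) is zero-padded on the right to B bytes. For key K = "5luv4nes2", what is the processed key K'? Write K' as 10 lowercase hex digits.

2400000000

|K| = 9 > B = 5, so first hash the key.
H(K): XOR 35⊕6c⊕75⊕76⊕34⊕6e⊕65⊕73⊕32 = 24.
Zero-pad H(K) = 24 to 5 bytes: K' = 24 00 00 00 00.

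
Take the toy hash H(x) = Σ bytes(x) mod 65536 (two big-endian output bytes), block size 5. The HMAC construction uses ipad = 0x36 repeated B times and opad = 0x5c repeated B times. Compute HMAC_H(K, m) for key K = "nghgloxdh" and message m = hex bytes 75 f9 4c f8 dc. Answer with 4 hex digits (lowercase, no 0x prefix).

Key "nghgloxdh" = 6e 67 68 67 6c 6f 78 64 68 is 9 bytes > B = 5, so hash it first: H(key) = 03 c3, then zero-pad to 5 bytes: K' = 03 c3 00 00 00.
K' ⊕ ipad = 35 f5 36 36 36.  K' ⊕ opad = 5f 9f 5c 5c 5c.
Inner input = (K'⊕ipad) ∥ m = 35 f5 36 36 36 ∥ 75 f9 4c f8 dc.
Inner hash: sum = 53+245+54+54+54+117+249+76+248+220 = 1370 → 05 5a.
Outer input = (K'⊕opad) ∥ inner = 5f 9f 5c 5c 5c ∥ 05 5a.
Outer hash (tag): sum = 95+159+92+92+92+5+90 = 625 → 02 71.

0271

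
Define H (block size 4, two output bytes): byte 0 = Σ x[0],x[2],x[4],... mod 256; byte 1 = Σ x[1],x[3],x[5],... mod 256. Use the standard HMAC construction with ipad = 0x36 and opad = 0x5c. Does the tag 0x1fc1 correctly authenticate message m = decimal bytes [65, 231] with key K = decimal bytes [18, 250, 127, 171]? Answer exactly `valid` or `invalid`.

Key decimal bytes [18, 250, 127, 171] = 12 fa 7f ab is exactly B = 4 bytes: K' = 12 fa 7f ab.
K' ⊕ ipad = 24 cc 49 9d; K' ⊕ opad = 4e a6 23 f7.
Inner hash: even-index sum = 174 mod 256 = 174; odd-index sum = 592 mod 256 = 80 → ae 50.
Outer hash (recomputed tag): even-index sum = 287 mod 256 = 31; odd-index sum = 493 mod 256 = 237 → 1f ed.
Recomputed tag = 1fed; claimed = 1fc1 → mismatch.

invalid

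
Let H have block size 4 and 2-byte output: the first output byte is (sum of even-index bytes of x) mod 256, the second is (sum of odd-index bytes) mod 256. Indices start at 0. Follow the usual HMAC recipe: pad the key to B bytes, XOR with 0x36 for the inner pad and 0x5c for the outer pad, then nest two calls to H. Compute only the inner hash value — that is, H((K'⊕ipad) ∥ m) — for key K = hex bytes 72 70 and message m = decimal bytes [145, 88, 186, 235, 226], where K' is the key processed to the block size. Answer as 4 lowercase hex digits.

Key hex bytes 72 70 is 2 bytes ≤ B = 4; zero-pad to 4 bytes: K' = 72 70 00 00.
K' ⊕ ipad = 44 46 36 36.
Inner input = 44 46 36 36 ∥ 91 58 ba eb e2.
Inner hash: even-index sum = 679 mod 256 = 167; odd-index sum = 447 mod 256 = 191 → a7 bf.

a7bf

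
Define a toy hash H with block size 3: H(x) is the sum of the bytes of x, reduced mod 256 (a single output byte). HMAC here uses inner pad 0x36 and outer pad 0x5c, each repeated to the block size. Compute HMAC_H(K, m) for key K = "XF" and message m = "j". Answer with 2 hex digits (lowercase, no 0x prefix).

Key "XF" = 58 46 is 2 bytes ≤ B = 3; zero-pad to 3 bytes: K' = 58 46 00.
K' ⊕ ipad = 6e 70 36.  K' ⊕ opad = 04 1a 5c.
Inner input = (K'⊕ipad) ∥ m = 6e 70 36 ∥ 6a.
Inner hash: sum = 110+112+54+106 = 382; mod 256 = 126 → 7e.
Outer input = (K'⊕opad) ∥ inner = 04 1a 5c ∥ 7e.
Outer hash (tag): sum = 4+26+92+126 = 248 → f8.

f8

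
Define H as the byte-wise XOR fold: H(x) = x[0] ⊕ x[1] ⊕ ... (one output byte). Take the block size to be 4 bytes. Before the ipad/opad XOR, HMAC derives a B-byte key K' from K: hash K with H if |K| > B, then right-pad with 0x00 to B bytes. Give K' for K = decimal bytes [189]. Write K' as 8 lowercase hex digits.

Key decimal bytes [189] = bd is 1 byte ≤ B = 4; zero-pad to 4 bytes: K' = bd 00 00 00.

bd000000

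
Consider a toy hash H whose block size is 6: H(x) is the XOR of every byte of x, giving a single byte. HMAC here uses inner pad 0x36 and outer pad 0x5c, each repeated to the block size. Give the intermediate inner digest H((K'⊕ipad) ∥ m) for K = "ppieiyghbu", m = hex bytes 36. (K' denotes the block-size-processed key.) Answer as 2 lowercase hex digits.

Key "ppieiyghbu" = 70 70 69 65 69 79 67 68 62 75 is 10 bytes > B = 6, so hash it first: H(key) = 04, then zero-pad to 6 bytes: K' = 04 00 00 00 00 00.
K' ⊕ ipad = 32 36 36 36 36 36.
Inner input = 32 36 36 36 36 36 ∥ 36.
Inner hash: XOR 32⊕36⊕36⊕36⊕36⊕36⊕36 = 32.

32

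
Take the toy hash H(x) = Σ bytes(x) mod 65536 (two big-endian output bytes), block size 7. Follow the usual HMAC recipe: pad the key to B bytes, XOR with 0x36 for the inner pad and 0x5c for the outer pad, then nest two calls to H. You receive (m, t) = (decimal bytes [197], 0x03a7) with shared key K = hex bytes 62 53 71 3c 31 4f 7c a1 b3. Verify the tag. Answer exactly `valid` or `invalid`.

valid

Key hex bytes 62 53 71 3c 31 4f 7c a1 b3 is 9 bytes > B = 7, so hash it first: H(key) = 03 b2, then zero-pad to 7 bytes: K' = 03 b2 00 00 00 00 00.
K' ⊕ ipad = 35 84 36 36 36 36 36; K' ⊕ opad = 5f ee 5c 5c 5c 5c 5c.
Inner hash: sum = 53+132+54+54+54+54+54+197 = 652 → 02 8c.
Outer hash (recomputed tag): sum = 95+238+92+92+92+92+92+2+140 = 935 → 03 a7.
Recomputed tag = 03a7; claimed = 03a7 → match.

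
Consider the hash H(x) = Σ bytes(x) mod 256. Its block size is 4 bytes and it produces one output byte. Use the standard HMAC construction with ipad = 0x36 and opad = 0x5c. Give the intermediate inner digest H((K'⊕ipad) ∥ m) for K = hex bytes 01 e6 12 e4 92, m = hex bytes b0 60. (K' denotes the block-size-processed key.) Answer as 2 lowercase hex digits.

0b

Key hex bytes 01 e6 12 e4 92 is 5 bytes > B = 4, so hash it first: H(key) = 6f, then zero-pad to 4 bytes: K' = 6f 00 00 00.
K' ⊕ ipad = 59 36 36 36.
Inner input = 59 36 36 36 ∥ b0 60.
Inner hash: sum = 89+54+54+54+176+96 = 523; mod 256 = 11 → 0b.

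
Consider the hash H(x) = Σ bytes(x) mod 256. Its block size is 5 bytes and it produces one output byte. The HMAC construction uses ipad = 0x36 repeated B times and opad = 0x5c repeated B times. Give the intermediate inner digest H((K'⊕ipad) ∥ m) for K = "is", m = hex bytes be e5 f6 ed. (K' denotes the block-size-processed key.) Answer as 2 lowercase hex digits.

Key "is" = 69 73 is 2 bytes ≤ B = 5; zero-pad to 5 bytes: K' = 69 73 00 00 00.
K' ⊕ ipad = 5f 45 36 36 36.
Inner input = 5f 45 36 36 36 ∥ be e5 f6 ed.
Inner hash: sum = 95+69+54+54+54+190+229+246+237 = 1228; mod 256 = 204 → cc.

cc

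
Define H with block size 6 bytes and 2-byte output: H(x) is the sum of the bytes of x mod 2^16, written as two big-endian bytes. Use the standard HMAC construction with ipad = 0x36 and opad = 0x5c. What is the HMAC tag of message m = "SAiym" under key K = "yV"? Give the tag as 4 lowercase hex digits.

Key "yV" = 79 56 is 2 bytes ≤ B = 6; zero-pad to 6 bytes: K' = 79 56 00 00 00 00.
K' ⊕ ipad = 4f 60 36 36 36 36.  K' ⊕ opad = 25 0a 5c 5c 5c 5c.
Inner input = (K'⊕ipad) ∥ m = 4f 60 36 36 36 36 ∥ 53 41 69 79 6d.
Inner hash: sum = 79+96+54+54+54+54+83+65+105+121+109 = 874 → 03 6a.
Outer input = (K'⊕opad) ∥ inner = 25 0a 5c 5c 5c 5c ∥ 03 6a.
Outer hash (tag): sum = 37+10+92+92+92+92+3+106 = 524 → 02 0c.

020c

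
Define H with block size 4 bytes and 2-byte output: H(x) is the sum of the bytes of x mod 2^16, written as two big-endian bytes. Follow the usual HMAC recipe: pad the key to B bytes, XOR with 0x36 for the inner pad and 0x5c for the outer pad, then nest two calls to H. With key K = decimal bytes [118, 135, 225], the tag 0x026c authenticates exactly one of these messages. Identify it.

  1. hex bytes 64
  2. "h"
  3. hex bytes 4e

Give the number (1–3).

Key decimal bytes [118, 135, 225] = 76 87 e1 is 3 bytes ≤ B = 4; zero-pad to 4 bytes: K' = 76 87 e1 00.
K' ⊕ ipad = 40 b1 d7 36; K' ⊕ opad = 2a db bd 5c.
m1: inner = H(40 b1 d7 36 64) = 02 62; tag = H(2a db bd 5c 02 62) = 0282
m2: inner = H(40 b1 d7 36 68) = 02 66; tag = H(2a db bd 5c 02 66) = 0286
m3: inner = H(40 b1 d7 36 4e) = 02 4c; tag = H(2a db bd 5c 02 4c) = 026c ← matches

3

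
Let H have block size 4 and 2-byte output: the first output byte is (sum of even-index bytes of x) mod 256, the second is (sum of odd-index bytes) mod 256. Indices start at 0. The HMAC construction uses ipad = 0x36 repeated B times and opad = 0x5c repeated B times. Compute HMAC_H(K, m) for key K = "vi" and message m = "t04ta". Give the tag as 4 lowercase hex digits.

05ca

Key "vi" = 76 69 is 2 bytes ≤ B = 4; zero-pad to 4 bytes: K' = 76 69 00 00.
K' ⊕ ipad = 40 5f 36 36.  K' ⊕ opad = 2a 35 5c 5c.
Inner input = (K'⊕ipad) ∥ m = 40 5f 36 36 ∥ 74 30 34 74 61.
Inner hash: even-index sum = 383 mod 256 = 127; odd-index sum = 313 mod 256 = 57 → 7f 39.
Outer input = (K'⊕opad) ∥ inner = 2a 35 5c 5c ∥ 7f 39.
Outer hash (tag): even-index sum = 261 mod 256 = 5; odd-index sum = 202 mod 256 = 202 → 05 ca.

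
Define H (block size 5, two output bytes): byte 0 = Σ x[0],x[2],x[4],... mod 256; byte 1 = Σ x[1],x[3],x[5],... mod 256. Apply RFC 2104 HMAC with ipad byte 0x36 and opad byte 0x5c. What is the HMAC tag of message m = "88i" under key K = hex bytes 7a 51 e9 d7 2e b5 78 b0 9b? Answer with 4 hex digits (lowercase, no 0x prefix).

Key hex bytes 7a 51 e9 d7 2e b5 78 b0 9b is 9 bytes > B = 5, so hash it first: H(key) = a4 8d, then zero-pad to 5 bytes: K' = a4 8d 00 00 00.
K' ⊕ ipad = 92 bb 36 36 36.  K' ⊕ opad = f8 d1 5c 5c 5c.
Inner input = (K'⊕ipad) ∥ m = 92 bb 36 36 36 ∥ 38 38 69.
Inner hash: even-index sum = 310 mod 256 = 54; odd-index sum = 402 mod 256 = 146 → 36 92.
Outer input = (K'⊕opad) ∥ inner = f8 d1 5c 5c 5c ∥ 36 92.
Outer hash (tag): even-index sum = 578 mod 256 = 66; odd-index sum = 355 mod 256 = 99 → 42 63.

4263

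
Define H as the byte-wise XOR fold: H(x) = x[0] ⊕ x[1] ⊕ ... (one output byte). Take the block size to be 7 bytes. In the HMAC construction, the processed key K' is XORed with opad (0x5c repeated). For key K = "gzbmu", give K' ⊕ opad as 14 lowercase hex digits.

3b263e31295c5c

Key "gzbmu" = 67 7a 62 6d 75 is 5 bytes ≤ B = 7; zero-pad to 7 bytes: K' = 67 7a 62 6d 75 00 00.
XOR each byte with 0x5c: 67⊕5c=3b, 7a⊕5c=26, 62⊕5c=3e, 6d⊕5c=31, 75⊕5c=29, 00⊕5c=5c, 00⊕5c=5c.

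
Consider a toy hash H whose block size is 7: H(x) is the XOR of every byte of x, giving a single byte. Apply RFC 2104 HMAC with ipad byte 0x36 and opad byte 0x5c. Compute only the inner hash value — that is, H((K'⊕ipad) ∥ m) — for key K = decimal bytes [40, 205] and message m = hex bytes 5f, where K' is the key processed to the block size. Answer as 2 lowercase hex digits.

Key decimal bytes [40, 205] = 28 cd is 2 bytes ≤ B = 7; zero-pad to 7 bytes: K' = 28 cd 00 00 00 00 00.
K' ⊕ ipad = 1e fb 36 36 36 36 36.
Inner input = 1e fb 36 36 36 36 36 ∥ 5f.
Inner hash: XOR 1e⊕fb⊕36⊕36⊕36⊕36⊕36⊕5f = 8c.

8c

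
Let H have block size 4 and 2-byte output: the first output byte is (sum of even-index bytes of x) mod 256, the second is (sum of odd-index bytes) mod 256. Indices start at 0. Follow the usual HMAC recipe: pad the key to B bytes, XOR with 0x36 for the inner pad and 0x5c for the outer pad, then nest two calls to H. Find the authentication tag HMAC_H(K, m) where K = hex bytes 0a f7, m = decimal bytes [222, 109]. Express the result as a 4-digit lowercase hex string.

026b

Key hex bytes 0a f7 is 2 bytes ≤ B = 4; zero-pad to 4 bytes: K' = 0a f7 00 00.
K' ⊕ ipad = 3c c1 36 36.  K' ⊕ opad = 56 ab 5c 5c.
Inner input = (K'⊕ipad) ∥ m = 3c c1 36 36 ∥ de 6d.
Inner hash: even-index sum = 336 mod 256 = 80; odd-index sum = 356 mod 256 = 100 → 50 64.
Outer input = (K'⊕opad) ∥ inner = 56 ab 5c 5c ∥ 50 64.
Outer hash (tag): even-index sum = 258 mod 256 = 2; odd-index sum = 363 mod 256 = 107 → 02 6b.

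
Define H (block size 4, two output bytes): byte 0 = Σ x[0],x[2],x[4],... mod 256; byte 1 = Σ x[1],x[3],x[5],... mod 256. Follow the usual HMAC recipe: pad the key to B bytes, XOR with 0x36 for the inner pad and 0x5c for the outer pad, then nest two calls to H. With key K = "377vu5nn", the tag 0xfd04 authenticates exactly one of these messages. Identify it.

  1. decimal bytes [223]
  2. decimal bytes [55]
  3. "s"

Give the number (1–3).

1

Key "377vu5nn" = 33 37 37 76 75 35 6e 6e is 8 bytes > B = 4, so hash it first: H(key) = 4d 50, then zero-pad to 4 bytes: K' = 4d 50 00 00.
K' ⊕ ipad = 7b 66 36 36; K' ⊕ opad = 11 0c 5c 5c.
m1: inner = H(7b 66 36 36 df) = 90 9c; tag = H(11 0c 5c 5c 90 9c) = fd04 ← matches
m2: inner = H(7b 66 36 36 37) = e8 9c; tag = H(11 0c 5c 5c e8 9c) = 5504
m3: inner = H(7b 66 36 36 73) = 24 9c; tag = H(11 0c 5c 5c 24 9c) = 9104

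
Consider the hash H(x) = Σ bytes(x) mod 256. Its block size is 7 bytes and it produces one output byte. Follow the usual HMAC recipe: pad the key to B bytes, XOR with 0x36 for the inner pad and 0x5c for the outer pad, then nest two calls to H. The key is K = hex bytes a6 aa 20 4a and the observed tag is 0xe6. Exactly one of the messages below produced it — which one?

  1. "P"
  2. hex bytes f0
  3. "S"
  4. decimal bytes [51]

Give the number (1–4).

Key hex bytes a6 aa 20 4a is 4 bytes ≤ B = 7; zero-pad to 7 bytes: K' = a6 aa 20 4a 00 00 00.
K' ⊕ ipad = 90 9c 16 7c 36 36 36; K' ⊕ opad = fa f6 7c 16 5c 5c 5c.
m1: inner = H(90 9c 16 7c 36 36 36 50) = b0; tag = H(fa f6 7c 16 5c 5c 5c b0) = 46
m2: inner = H(90 9c 16 7c 36 36 36 f0) = 50; tag = H(fa f6 7c 16 5c 5c 5c 50) = e6 ← matches
m3: inner = H(90 9c 16 7c 36 36 36 53) = b3; tag = H(fa f6 7c 16 5c 5c 5c b3) = 49
m4: inner = H(90 9c 16 7c 36 36 36 33) = 93; tag = H(fa f6 7c 16 5c 5c 5c 93) = 29

2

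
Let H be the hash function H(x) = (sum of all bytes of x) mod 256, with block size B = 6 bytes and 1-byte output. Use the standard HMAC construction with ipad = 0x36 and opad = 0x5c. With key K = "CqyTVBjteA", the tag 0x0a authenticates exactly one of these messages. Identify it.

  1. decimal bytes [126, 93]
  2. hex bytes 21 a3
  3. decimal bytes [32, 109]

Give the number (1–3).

Key "CqyTVBjteA" = 43 71 79 54 56 42 6a 74 65 41 is 10 bytes > B = 6, so hash it first: H(key) = 9d, then zero-pad to 6 bytes: K' = 9d 00 00 00 00 00.
K' ⊕ ipad = ab 36 36 36 36 36; K' ⊕ opad = c1 5c 5c 5c 5c 5c.
m1: inner = H(ab 36 36 36 36 36 7e 5d) = 94; tag = H(c1 5c 5c 5c 5c 5c 94) = 21
m2: inner = H(ab 36 36 36 36 36 21 a3) = 7d; tag = H(c1 5c 5c 5c 5c 5c 7d) = 0a ← matches
m3: inner = H(ab 36 36 36 36 36 20 6d) = 46; tag = H(c1 5c 5c 5c 5c 5c 46) = d3

2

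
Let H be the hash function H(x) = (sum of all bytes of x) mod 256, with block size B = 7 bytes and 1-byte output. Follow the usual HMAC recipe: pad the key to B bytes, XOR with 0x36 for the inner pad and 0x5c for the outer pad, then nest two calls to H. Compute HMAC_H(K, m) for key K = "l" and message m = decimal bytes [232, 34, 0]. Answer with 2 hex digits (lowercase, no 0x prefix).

Key "l" = 6c is 1 byte ≤ B = 7; zero-pad to 7 bytes: K' = 6c 00 00 00 00 00 00.
K' ⊕ ipad = 5a 36 36 36 36 36 36.  K' ⊕ opad = 30 5c 5c 5c 5c 5c 5c.
Inner input = (K'⊕ipad) ∥ m = 5a 36 36 36 36 36 36 ∥ e8 22 00.
Inner hash: sum = 90+54+54+54+54+54+54+232+34+0 = 680; mod 256 = 168 → a8.
Outer input = (K'⊕opad) ∥ inner = 30 5c 5c 5c 5c 5c 5c ∥ a8.
Outer hash (tag): sum = 48+92+92+92+92+92+92+168 = 768; mod 256 = 0 → 00.

00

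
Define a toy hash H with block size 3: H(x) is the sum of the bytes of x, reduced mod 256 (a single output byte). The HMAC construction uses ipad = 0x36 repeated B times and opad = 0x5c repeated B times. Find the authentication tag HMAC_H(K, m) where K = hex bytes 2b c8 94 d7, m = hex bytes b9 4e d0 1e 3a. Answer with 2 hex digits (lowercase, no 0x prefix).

bd

Key hex bytes 2b c8 94 d7 is 4 bytes > B = 3, so hash it first: H(key) = 5e, then zero-pad to 3 bytes: K' = 5e 00 00.
K' ⊕ ipad = 68 36 36.  K' ⊕ opad = 02 5c 5c.
Inner input = (K'⊕ipad) ∥ m = 68 36 36 ∥ b9 4e d0 1e 3a.
Inner hash: sum = 104+54+54+185+78+208+30+58 = 771; mod 256 = 3 → 03.
Outer input = (K'⊕opad) ∥ inner = 02 5c 5c ∥ 03.
Outer hash (tag): sum = 2+92+92+3 = 189 → bd.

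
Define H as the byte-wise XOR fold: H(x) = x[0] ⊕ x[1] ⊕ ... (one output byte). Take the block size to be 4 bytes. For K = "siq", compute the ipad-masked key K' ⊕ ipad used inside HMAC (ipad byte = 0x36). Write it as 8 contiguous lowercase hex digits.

Key "siq" = 73 69 71 is 3 bytes ≤ B = 4; zero-pad to 4 bytes: K' = 73 69 71 00.
XOR each byte with 0x36: 73⊕36=45, 69⊕36=5f, 71⊕36=47, 00⊕36=36.

455f4736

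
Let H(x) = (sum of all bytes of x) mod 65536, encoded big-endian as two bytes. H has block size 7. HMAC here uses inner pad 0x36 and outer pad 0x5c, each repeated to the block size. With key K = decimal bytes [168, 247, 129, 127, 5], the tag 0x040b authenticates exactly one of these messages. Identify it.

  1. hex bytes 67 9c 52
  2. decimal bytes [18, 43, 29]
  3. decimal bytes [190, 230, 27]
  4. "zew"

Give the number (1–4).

Key decimal bytes [168, 247, 129, 127, 5] = a8 f7 81 7f 05 is 5 bytes ≤ B = 7; zero-pad to 7 bytes: K' = a8 f7 81 7f 05 00 00.
K' ⊕ ipad = 9e c1 b7 49 33 36 36; K' ⊕ opad = f4 ab dd 23 59 5c 5c.
m1: inner = H(9e c1 b7 49 33 36 36 67 9c 52) = 04 53; tag = H(f4 ab dd 23 59 5c 5c 04 53) = 0407
m2: inner = H(9e c1 b7 49 33 36 36 12 2b 1d) = 03 58; tag = H(f4 ab dd 23 59 5c 5c 03 58) = 040b ← matches
m3: inner = H(9e c1 b7 49 33 36 36 be e6 1b) = 04 bd; tag = H(f4 ab dd 23 59 5c 5c 04 bd) = 0471
m4: inner = H(9e c1 b7 49 33 36 36 7a 65 77) = 04 54; tag = H(f4 ab dd 23 59 5c 5c 04 54) = 0408

2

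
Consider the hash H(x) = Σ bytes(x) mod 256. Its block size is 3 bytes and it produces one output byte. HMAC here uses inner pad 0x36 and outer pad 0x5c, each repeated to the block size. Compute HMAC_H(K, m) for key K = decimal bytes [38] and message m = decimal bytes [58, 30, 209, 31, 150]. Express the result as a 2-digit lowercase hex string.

Key decimal bytes [38] = 26 is 1 byte ≤ B = 3; zero-pad to 3 bytes: K' = 26 00 00.
K' ⊕ ipad = 10 36 36.  K' ⊕ opad = 7a 5c 5c.
Inner input = (K'⊕ipad) ∥ m = 10 36 36 ∥ 3a 1e d1 1f 96.
Inner hash: sum = 16+54+54+58+30+209+31+150 = 602; mod 256 = 90 → 5a.
Outer input = (K'⊕opad) ∥ inner = 7a 5c 5c ∥ 5a.
Outer hash (tag): sum = 122+92+92+90 = 396; mod 256 = 140 → 8c.

8c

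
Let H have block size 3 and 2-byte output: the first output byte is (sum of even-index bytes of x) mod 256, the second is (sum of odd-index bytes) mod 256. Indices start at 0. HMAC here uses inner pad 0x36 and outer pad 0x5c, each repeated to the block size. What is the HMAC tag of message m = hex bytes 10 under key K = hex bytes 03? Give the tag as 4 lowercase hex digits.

Key hex bytes 03 is 1 byte ≤ B = 3; zero-pad to 3 bytes: K' = 03 00 00.
K' ⊕ ipad = 35 36 36.  K' ⊕ opad = 5f 5c 5c.
Inner input = (K'⊕ipad) ∥ m = 35 36 36 ∥ 10.
Inner hash: even-index sum = 107 mod 256 = 107; odd-index sum = 70 mod 256 = 70 → 6b 46.
Outer input = (K'⊕opad) ∥ inner = 5f 5c 5c ∥ 6b 46.
Outer hash (tag): even-index sum = 257 mod 256 = 1; odd-index sum = 199 mod 256 = 199 → 01 c7.

01c7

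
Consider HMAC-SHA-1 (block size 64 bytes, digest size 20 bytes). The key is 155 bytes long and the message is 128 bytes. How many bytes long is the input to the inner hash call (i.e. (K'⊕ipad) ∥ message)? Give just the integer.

192

Key is 155 > 64 bytes, so it is hashed to 20 bytes then zero-padded to 64: |K'| = 64.
Inner input = (K'⊕ipad) ∥ m → 64 + 128 = 192 bytes.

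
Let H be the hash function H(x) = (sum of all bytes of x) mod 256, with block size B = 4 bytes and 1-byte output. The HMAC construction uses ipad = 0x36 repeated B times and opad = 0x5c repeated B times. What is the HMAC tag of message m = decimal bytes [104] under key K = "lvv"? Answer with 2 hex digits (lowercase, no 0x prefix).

Key "lvv" = 6c 76 76 is 3 bytes ≤ B = 4; zero-pad to 4 bytes: K' = 6c 76 76 00.
K' ⊕ ipad = 5a 40 40 36.  K' ⊕ opad = 30 2a 2a 5c.
Inner input = (K'⊕ipad) ∥ m = 5a 40 40 36 ∥ 68.
Inner hash: sum = 90+64+64+54+104 = 376; mod 256 = 120 → 78.
Outer input = (K'⊕opad) ∥ inner = 30 2a 2a 5c ∥ 78.
Outer hash (tag): sum = 48+42+42+92+120 = 344; mod 256 = 88 → 58.

58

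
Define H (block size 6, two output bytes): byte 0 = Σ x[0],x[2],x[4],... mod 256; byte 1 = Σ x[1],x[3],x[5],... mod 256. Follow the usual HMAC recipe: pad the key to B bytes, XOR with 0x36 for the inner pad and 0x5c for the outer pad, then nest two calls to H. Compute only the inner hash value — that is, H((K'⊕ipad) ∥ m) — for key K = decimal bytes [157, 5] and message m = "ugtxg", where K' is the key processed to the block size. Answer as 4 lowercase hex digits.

Key decimal bytes [157, 5] = 9d 05 is 2 bytes ≤ B = 6; zero-pad to 6 bytes: K' = 9d 05 00 00 00 00.
K' ⊕ ipad = ab 33 36 36 36 36.
Inner input = ab 33 36 36 36 36 ∥ 75 67 74 78 67.
Inner hash: even-index sum = 615 mod 256 = 103; odd-index sum = 382 mod 256 = 126 → 67 7e.

677e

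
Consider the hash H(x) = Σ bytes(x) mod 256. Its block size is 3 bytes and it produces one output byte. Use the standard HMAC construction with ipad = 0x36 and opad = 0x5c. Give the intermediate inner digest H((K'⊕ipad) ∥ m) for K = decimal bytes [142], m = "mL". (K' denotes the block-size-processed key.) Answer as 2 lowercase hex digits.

Key decimal bytes [142] = 8e is 1 byte ≤ B = 3; zero-pad to 3 bytes: K' = 8e 00 00.
K' ⊕ ipad = b8 36 36.
Inner input = b8 36 36 ∥ 6d 4c.
Inner hash: sum = 184+54+54+109+76 = 477; mod 256 = 221 → dd.

dd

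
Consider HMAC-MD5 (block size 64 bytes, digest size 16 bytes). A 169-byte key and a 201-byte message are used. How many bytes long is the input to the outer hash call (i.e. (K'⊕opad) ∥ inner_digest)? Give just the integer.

80

Key is 169 > 64 bytes, so it is hashed to 16 bytes then zero-padded to 64: |K'| = 64.
Outer input = (K'⊕opad) ∥ H(inner) → 64 + 16 = 80 bytes.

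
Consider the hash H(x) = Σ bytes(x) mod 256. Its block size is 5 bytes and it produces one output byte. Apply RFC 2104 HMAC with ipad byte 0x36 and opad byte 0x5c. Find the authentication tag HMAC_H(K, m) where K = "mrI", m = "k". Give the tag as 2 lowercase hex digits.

Key "mrI" = 6d 72 49 is 3 bytes ≤ B = 5; zero-pad to 5 bytes: K' = 6d 72 49 00 00.
K' ⊕ ipad = 5b 44 7f 36 36.  K' ⊕ opad = 31 2e 15 5c 5c.
Inner input = (K'⊕ipad) ∥ m = 5b 44 7f 36 36 ∥ 6b.
Inner hash: sum = 91+68+127+54+54+107 = 501; mod 256 = 245 → f5.
Outer input = (K'⊕opad) ∥ inner = 31 2e 15 5c 5c ∥ f5.
Outer hash (tag): sum = 49+46+21+92+92+245 = 545; mod 256 = 33 → 21.

21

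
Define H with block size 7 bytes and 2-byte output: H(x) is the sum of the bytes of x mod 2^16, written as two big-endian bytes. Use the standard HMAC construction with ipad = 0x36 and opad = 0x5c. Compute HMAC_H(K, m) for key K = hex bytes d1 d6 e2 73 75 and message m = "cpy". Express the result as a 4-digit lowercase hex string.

Key hex bytes d1 d6 e2 73 75 is 5 bytes ≤ B = 7; zero-pad to 7 bytes: K' = d1 d6 e2 73 75 00 00.
K' ⊕ ipad = e7 e0 d4 45 43 36 36.  K' ⊕ opad = 8d 8a be 2f 29 5c 5c.
Inner input = (K'⊕ipad) ∥ m = e7 e0 d4 45 43 36 36 ∥ 63 70 79.
Inner hash: sum = 231+224+212+69+67+54+54+99+112+121 = 1243 → 04 db.
Outer input = (K'⊕opad) ∥ inner = 8d 8a be 2f 29 5c 5c ∥ 04 db.
Outer hash (tag): sum = 141+138+190+47+41+92+92+4+219 = 964 → 03 c4.

03c4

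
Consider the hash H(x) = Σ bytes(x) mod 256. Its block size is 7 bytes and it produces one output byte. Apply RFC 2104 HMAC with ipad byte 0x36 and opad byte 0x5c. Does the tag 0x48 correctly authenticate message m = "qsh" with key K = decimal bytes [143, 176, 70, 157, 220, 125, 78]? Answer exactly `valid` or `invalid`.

Key decimal bytes [143, 176, 70, 157, 220, 125, 78] = 8f b0 46 9d dc 7d 4e is exactly B = 7 bytes: K' = 8f b0 46 9d dc 7d 4e.
K' ⊕ ipad = b9 86 70 ab ea 4b 78; K' ⊕ opad = d3 ec 1a c1 80 21 12.
Inner hash: sum = 185+134+112+171+234+75+120+113+115+104 = 1363; mod 256 = 83 → 53.
Outer hash (recomputed tag): sum = 211+236+26+193+128+33+18+83 = 928; mod 256 = 160 → a0.
Recomputed tag = a0; claimed = 48 → mismatch.

invalid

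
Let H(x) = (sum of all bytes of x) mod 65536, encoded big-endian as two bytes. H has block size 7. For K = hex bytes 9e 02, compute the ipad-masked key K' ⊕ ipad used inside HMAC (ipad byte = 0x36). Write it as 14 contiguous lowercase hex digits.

Key hex bytes 9e 02 is 2 bytes ≤ B = 7; zero-pad to 7 bytes: K' = 9e 02 00 00 00 00 00.
XOR each byte with 0x36: 9e⊕36=a8, 02⊕36=34, 00⊕36=36, 00⊕36=36, 00⊕36=36, 00⊕36=36, 00⊕36=36.

a8343636363636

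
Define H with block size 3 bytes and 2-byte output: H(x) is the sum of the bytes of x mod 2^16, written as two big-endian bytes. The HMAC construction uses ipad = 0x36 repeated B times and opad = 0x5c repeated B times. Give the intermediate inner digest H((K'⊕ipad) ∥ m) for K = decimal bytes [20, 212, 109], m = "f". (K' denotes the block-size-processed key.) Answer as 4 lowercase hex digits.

01c5

Key decimal bytes [20, 212, 109] = 14 d4 6d is exactly B = 3 bytes: K' = 14 d4 6d.
K' ⊕ ipad = 22 e2 5b.
Inner input = 22 e2 5b ∥ 66.
Inner hash: sum = 34+226+91+102 = 453 → 01 c5.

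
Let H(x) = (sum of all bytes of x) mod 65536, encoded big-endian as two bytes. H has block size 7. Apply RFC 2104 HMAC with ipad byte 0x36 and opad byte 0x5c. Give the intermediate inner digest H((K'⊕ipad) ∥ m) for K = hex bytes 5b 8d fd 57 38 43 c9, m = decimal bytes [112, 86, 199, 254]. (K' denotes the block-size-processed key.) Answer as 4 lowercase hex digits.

Key hex bytes 5b 8d fd 57 38 43 c9 is exactly B = 7 bytes: K' = 5b 8d fd 57 38 43 c9.
K' ⊕ ipad = 6d bb cb 61 0e 75 ff.
Inner input = 6d bb cb 61 0e 75 ff ∥ 70 56 c7 fe.
Inner hash: sum = 109+187+203+97+14+117+255+112+86+199+254 = 1633 → 06 61.

0661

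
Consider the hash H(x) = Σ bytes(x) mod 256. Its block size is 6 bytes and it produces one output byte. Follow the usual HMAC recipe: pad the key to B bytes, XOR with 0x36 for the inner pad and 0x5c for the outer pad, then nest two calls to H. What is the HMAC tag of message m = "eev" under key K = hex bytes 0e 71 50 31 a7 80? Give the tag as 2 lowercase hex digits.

42

Key hex bytes 0e 71 50 31 a7 80 is exactly B = 6 bytes: K' = 0e 71 50 31 a7 80.
K' ⊕ ipad = 38 47 66 07 91 b6.  K' ⊕ opad = 52 2d 0c 6d fb dc.
Inner input = (K'⊕ipad) ∥ m = 38 47 66 07 91 b6 ∥ 65 65 76.
Inner hash: sum = 56+71+102+7+145+182+101+101+118 = 883; mod 256 = 115 → 73.
Outer input = (K'⊕opad) ∥ inner = 52 2d 0c 6d fb dc ∥ 73.
Outer hash (tag): sum = 82+45+12+109+251+220+115 = 834; mod 256 = 66 → 42.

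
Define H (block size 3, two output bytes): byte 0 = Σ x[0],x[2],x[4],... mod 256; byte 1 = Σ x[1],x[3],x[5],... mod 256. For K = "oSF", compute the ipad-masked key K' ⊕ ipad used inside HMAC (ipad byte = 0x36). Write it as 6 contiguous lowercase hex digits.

Key "oSF" = 6f 53 46 is exactly B = 3 bytes: K' = 6f 53 46.
XOR each byte with 0x36: 6f⊕36=59, 53⊕36=65, 46⊕36=70.

596570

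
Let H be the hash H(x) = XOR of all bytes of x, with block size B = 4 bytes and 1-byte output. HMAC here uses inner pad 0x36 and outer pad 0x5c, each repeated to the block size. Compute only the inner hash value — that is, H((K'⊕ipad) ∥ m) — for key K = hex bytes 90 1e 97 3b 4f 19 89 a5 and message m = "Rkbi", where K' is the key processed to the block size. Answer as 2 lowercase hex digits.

6a

Key hex bytes 90 1e 97 3b 4f 19 89 a5 is 8 bytes > B = 4, so hash it first: H(key) = 58, then zero-pad to 4 bytes: K' = 58 00 00 00.
K' ⊕ ipad = 6e 36 36 36.
Inner input = 6e 36 36 36 ∥ 52 6b 62 69.
Inner hash: XOR 6e⊕36⊕36⊕36⊕52⊕6b⊕62⊕69 = 6a.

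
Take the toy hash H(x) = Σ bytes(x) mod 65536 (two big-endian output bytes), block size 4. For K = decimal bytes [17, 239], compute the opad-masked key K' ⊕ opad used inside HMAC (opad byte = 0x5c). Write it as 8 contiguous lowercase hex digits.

4db35c5c

Key decimal bytes [17, 239] = 11 ef is 2 bytes ≤ B = 4; zero-pad to 4 bytes: K' = 11 ef 00 00.
XOR each byte with 0x5c: 11⊕5c=4d, ef⊕5c=b3, 00⊕5c=5c, 00⊕5c=5c.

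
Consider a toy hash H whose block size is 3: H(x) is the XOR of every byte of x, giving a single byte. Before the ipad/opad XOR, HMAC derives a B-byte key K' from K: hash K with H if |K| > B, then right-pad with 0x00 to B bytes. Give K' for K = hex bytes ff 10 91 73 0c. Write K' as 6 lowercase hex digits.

|K| = 5 > B = 3, so first hash the key.
H(K): XOR ff⊕10⊕91⊕73⊕0c = 01.
Zero-pad H(K) = 01 to 3 bytes: K' = 01 00 00.

010000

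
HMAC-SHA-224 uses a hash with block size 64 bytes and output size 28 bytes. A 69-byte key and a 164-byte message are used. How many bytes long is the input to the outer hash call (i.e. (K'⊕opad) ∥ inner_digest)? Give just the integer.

92

Key is 69 > 64 bytes, so it is hashed to 28 bytes then zero-padded to 64: |K'| = 64.
Outer input = (K'⊕opad) ∥ H(inner) → 64 + 28 = 92 bytes.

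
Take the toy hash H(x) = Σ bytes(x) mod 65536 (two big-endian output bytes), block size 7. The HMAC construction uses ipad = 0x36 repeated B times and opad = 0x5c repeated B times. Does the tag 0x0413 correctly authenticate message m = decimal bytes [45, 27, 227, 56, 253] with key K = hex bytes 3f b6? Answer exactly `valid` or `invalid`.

Key hex bytes 3f b6 is 2 bytes ≤ B = 7; zero-pad to 7 bytes: K' = 3f b6 00 00 00 00 00.
K' ⊕ ipad = 09 80 36 36 36 36 36; K' ⊕ opad = 63 ea 5c 5c 5c 5c 5c.
Inner hash: sum = 9+128+54+54+54+54+54+45+27+227+56+253 = 1015 → 03 f7.
Outer hash (recomputed tag): sum = 99+234+92+92+92+92+92+3+247 = 1043 → 04 13.
Recomputed tag = 0413; claimed = 0413 → match.

valid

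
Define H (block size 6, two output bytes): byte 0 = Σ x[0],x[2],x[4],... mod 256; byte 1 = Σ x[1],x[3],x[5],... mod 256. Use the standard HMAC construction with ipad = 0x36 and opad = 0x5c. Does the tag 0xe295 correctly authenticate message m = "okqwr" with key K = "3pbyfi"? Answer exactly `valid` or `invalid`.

Key "3pbyfi" = 33 70 62 79 66 69 is exactly B = 6 bytes: K' = 33 70 62 79 66 69.
K' ⊕ ipad = 05 46 54 4f 50 5f; K' ⊕ opad = 6f 2c 3e 25 3a 35.
Inner hash: even-index sum = 507 mod 256 = 251; odd-index sum = 470 mod 256 = 214 → fb d6.
Outer hash (recomputed tag): even-index sum = 482 mod 256 = 226; odd-index sum = 348 mod 256 = 92 → e2 5c.
Recomputed tag = e25c; claimed = e295 → mismatch.

invalid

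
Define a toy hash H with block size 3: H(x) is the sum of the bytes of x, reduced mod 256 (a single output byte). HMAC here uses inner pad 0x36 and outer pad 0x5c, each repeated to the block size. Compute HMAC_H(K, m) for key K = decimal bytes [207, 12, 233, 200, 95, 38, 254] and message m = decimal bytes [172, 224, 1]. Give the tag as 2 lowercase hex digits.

3d

Key decimal bytes [207, 12, 233, 200, 95, 38, 254] = cf 0c e9 c8 5f 26 fe is 7 bytes > B = 3, so hash it first: H(key) = 0f, then zero-pad to 3 bytes: K' = 0f 00 00.
K' ⊕ ipad = 39 36 36.  K' ⊕ opad = 53 5c 5c.
Inner input = (K'⊕ipad) ∥ m = 39 36 36 ∥ ac e0 01.
Inner hash: sum = 57+54+54+172+224+1 = 562; mod 256 = 50 → 32.
Outer input = (K'⊕opad) ∥ inner = 53 5c 5c ∥ 32.
Outer hash (tag): sum = 83+92+92+50 = 317; mod 256 = 61 → 3d.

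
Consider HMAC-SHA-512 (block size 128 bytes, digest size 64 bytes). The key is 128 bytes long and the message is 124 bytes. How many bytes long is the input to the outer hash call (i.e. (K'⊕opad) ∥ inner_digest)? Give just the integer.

192

Key is 128 ≤ 128 bytes, zero-padded: |K'| = 128.
Outer input = (K'⊕opad) ∥ H(inner) → 128 + 64 = 192 bytes.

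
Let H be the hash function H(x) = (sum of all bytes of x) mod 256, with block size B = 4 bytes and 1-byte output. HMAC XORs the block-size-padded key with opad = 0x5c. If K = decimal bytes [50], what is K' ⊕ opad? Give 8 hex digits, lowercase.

6e5c5c5c

Key decimal bytes [50] = 32 is 1 byte ≤ B = 4; zero-pad to 4 bytes: K' = 32 00 00 00.
XOR each byte with 0x5c: 32⊕5c=6e, 00⊕5c=5c, 00⊕5c=5c, 00⊕5c=5c.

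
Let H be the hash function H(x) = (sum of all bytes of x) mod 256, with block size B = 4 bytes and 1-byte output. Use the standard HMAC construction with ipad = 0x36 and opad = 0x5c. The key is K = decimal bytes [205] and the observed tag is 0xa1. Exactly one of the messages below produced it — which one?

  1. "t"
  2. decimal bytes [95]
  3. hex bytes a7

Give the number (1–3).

Key decimal bytes [205] = cd is 1 byte ≤ B = 4; zero-pad to 4 bytes: K' = cd 00 00 00.
K' ⊕ ipad = fb 36 36 36; K' ⊕ opad = 91 5c 5c 5c.
m1: inner = H(fb 36 36 36 74) = 11; tag = H(91 5c 5c 5c 11) = b6
m2: inner = H(fb 36 36 36 5f) = fc; tag = H(91 5c 5c 5c fc) = a1 ← matches
m3: inner = H(fb 36 36 36 a7) = 44; tag = H(91 5c 5c 5c 44) = e9

2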